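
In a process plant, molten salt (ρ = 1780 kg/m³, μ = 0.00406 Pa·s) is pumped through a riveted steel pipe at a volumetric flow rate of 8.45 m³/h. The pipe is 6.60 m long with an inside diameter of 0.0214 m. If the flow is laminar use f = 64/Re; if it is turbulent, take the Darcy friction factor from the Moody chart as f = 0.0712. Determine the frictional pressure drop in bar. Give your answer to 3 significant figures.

ΔP ≈ 8.32 bar

Q = 8.45 m³/h = 8.45/3600 = 0.002347 m³/s.
Cross-sectional area A = πD²/4 = π(0.0214)²/4 = 0.0003597 m²; mean velocity V = Q/A = 0.002347/0.0003597 = 6.526 m/s.
Reynolds number Re = ρVD/μ = 1780 · 6.526 · 0.0214 / 0.00406 = 6.123e+04.
Re > 4000 → turbulent; use the Moody-chart value f = 0.0712.
Darcy-Weisbach: ΔP = f(L/D)(ρV²/2) = 0.0712·(6.6/0.0214)·(1780·6.526²/2) = 0.0712·308.4·3.79e+04 = 8.323e+05 Pa.
ΔP = 8.323e+05 Pa = 8.32 bar.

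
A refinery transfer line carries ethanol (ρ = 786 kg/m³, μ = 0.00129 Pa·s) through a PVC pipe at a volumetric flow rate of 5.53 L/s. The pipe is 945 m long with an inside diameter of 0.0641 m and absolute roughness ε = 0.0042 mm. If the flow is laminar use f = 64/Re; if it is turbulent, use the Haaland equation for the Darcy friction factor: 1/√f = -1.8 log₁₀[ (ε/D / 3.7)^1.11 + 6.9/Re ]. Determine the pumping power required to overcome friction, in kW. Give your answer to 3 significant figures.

Q = 5.53 L/s = 5.53/1000 = 0.00553 m³/s.
Cross-sectional area A = πD²/4 = π(0.0641)²/4 = 0.003227 m²; mean velocity V = Q/A = 0.00553/0.003227 = 1.714 m/s.
Reynolds number Re = ρVD/μ = 786 · 1.714 · 0.0641 / 0.00129 = 6.693e+04.
Re > 4000 → turbulent. Relative roughness ε/D = 4.2e-06/0.0641 = 6.55e-05. Haaland: 1/√f = -1.8 log₁₀[(6.55e-05/3.7)^1.11 + 6.9/6.693e+04] = -1.8 log₁₀[5.31e-06 + 0.000103] = 7.137, so f = 0.01963.
Darcy-Weisbach: ΔP = f(L/D)(ρV²/2) = 0.01963·(945/0.0641)·(786·1.714²/2) = 0.01963·1.474e+04·1154 = 3.34e+05 Pa.
Pumping power P = QΔP = 0.00553·3.34e+05 = 1847 W = 1.85 kW.

P ≈ 1.85 kW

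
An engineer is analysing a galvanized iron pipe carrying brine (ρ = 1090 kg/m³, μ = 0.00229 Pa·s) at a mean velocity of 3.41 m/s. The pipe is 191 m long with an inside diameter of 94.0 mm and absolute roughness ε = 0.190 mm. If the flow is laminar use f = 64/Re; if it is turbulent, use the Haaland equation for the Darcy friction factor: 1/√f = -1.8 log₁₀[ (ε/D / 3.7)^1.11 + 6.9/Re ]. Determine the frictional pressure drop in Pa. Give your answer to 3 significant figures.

Reynolds number Re = ρVD/μ = 1090 · 3.41 · 0.094 / 0.00229 = 1.526e+05.
Re > 4000 → turbulent. Relative roughness ε/D = 0.00019/0.094 = 0.00202. Haaland: 1/√f = -1.8 log₁₀[(0.00202/3.7)^1.11 + 6.9/1.526e+05] = -1.8 log₁₀[0.000239 + 4.52e-05] = 6.383, so f = 0.02454.
Darcy-Weisbach: ΔP = f(L/D)(ρV²/2) = 0.02454·(191/0.094)·(1090·3.41²/2) = 0.02454·2032·6337 = 3.16e+05 Pa.

ΔP ≈ 316000 Pa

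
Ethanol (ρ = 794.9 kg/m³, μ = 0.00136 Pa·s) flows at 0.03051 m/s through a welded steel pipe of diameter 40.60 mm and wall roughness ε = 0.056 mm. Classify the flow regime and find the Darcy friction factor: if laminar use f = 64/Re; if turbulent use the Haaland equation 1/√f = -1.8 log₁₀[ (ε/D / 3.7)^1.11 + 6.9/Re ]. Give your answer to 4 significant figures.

Re = ρVD/μ = 794.9·0.03051·0.0406/0.00136 = 724.
Re < 2300 → laminar, so f = 64/Re = 0.0884 (roughness is irrelevant in laminar flow).

f ≈ 0.08840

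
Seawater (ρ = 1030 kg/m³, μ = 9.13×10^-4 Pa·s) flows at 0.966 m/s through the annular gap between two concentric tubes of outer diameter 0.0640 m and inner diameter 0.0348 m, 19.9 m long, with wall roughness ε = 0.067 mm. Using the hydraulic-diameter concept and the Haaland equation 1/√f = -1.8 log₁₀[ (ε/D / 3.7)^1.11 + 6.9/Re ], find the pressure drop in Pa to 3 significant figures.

ΔP ≈ 9240 Pa

Hydraulic diameter D_h = 4A/P = D_o - D_i = 0.064 - 0.0348 = 0.0292 m.
Re = ρVD_h/μ = 1030·0.966·0.0292/0.000913 = 3.182e+04.
ε/D_h = 6.7e-05/0.0292 = 0.00229; Haaland gives 1/√f = -1.8 log₁₀[0.000275+0.000217] = 5.954, so f = 0.0282.
ΔP = f(L/D_h)(ρV²/2) = 0.0282·19.9/0.0292·480.6 = 9238 Pa.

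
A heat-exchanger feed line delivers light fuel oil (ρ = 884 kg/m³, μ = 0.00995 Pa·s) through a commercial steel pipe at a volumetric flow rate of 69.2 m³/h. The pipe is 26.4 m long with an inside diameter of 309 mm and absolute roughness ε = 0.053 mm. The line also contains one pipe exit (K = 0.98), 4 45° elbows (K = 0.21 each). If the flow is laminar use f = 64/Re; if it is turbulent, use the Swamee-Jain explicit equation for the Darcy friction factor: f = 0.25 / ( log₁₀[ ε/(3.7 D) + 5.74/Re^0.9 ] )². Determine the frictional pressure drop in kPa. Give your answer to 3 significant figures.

Q = 69.2 m³/h = 69.2/3600 = 0.01922 m³/s.
Cross-sectional area A = πD²/4 = π(0.309)²/4 = 0.07499 m²; mean velocity V = Q/A = 0.01922/0.07499 = 0.2563 m/s.
Reynolds number Re = ρVD/μ = 884 · 0.2563 · 0.309 / 0.00995 = 7037.
Re > 4000 → turbulent. Relative roughness ε/D = 5.3e-05/0.309 = 0.000172. Swamee-Jain: f = 0.25/(log₁₀[0.000172/3.7 + 5.74/7037^0.9])² = 0.25/(log₁₀[4.64e-05 + 0.00198])² = 0.25/(-2.694)² = 0.03445.
Total minor-loss coefficient ΣK = 1·0.98 + 4·0.21 = 1.82.
ΔP = [f·L/D + ΣK]·(ρV²/2) = [0.03445·26.4/0.309 + 1.82]·(884·0.2563²/2) = [2.944 + 1.82]·29.04 = 138.3 Pa.
ΔP = 138.3 Pa = 0.138 kPa.

ΔP ≈ 0.138 kPa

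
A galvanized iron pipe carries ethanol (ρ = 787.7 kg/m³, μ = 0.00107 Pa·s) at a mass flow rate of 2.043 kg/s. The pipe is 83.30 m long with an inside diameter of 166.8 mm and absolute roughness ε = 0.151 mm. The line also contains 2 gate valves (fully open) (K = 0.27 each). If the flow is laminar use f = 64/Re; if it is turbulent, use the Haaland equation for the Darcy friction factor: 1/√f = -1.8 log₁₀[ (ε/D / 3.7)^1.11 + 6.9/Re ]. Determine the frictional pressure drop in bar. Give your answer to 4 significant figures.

A = πD²/4 = π(0.1668)²/4 = 0.02185 m²; mean velocity V = ṁ/(ρA) = 2.043/(787.7 · 0.02185) = 0.1187 m/s.
Reynolds number Re = ρVD/μ = 787.7 · 0.1187 · 0.1668 / 0.00107 = 1.457e+04.
Re > 4000 → turbulent. Relative roughness ε/D = 0.000151/0.1668 = 0.000905. Haaland: 1/√f = -1.8 log₁₀[(0.000905/3.7)^1.11 + 6.9/1.457e+04] = -1.8 log₁₀[9.8e-05 + 0.000473] = 5.837, so f = 0.02935.
Total minor-loss coefficient ΣK = 2·0.27 = 0.54.
ΔP = [f·L/D + ΣK]·(ρV²/2) = [0.02935·83.3/0.1668 + 0.54]·(787.7·0.1187²/2) = [14.66 + 0.54]·5.549 = 84.31 Pa.
ΔP = 84.31 Pa = 8.431×10^-4 bar.

ΔP ≈ 8.431×10^-4 bar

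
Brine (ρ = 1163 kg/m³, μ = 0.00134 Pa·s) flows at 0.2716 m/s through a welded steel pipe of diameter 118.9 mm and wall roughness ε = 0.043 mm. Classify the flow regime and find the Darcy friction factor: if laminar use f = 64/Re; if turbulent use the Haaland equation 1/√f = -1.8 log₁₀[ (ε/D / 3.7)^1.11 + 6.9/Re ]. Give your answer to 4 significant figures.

f ≈ 0.02449

Re = ρVD/μ = 1163·0.2716·0.1189/0.00134 = 2.803e+04.
Re > 4000 → turbulent. ε/D = 4.3e-05/0.1189 = 0.000362; Haaland: 1/√f = -1.8 log₁₀[3.54e-05 + 0.000246] = 6.391, so f = 0.02449.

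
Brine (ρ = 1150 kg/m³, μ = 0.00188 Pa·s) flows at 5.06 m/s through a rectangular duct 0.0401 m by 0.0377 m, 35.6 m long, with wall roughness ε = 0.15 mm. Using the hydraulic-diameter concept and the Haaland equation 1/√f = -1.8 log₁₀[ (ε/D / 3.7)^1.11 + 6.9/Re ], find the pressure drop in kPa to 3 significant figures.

ΔP ≈ 391 kPa

Hydraulic diameter D_h = 4A/P = 4·(0.0401·0.0377)/(2·(0.0401+0.0377)) = 0.006047/0.1556 = 0.03886 m.
Re = ρVD_h/μ = 1150·5.06·0.03886/0.00188 = 1.203e+05.
ε/D_h = 0.00015/0.03886 = 0.00386; Haaland gives 1/√f = -1.8 log₁₀[0.00049+5.74e-05] = 5.871, so f = 0.02901.
ΔP = f(L/D_h)(ρV²/2) = 0.02901·35.6/0.03886·1.472e+04 = 3.913e+05 Pa.
ΔP = 391 kPa.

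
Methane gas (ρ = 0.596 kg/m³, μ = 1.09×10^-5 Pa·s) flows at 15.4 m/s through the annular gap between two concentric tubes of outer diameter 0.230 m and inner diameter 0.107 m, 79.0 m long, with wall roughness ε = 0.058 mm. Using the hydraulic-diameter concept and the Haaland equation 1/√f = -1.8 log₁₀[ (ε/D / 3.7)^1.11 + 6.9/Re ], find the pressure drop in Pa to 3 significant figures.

Hydraulic diameter D_h = 4A/P = D_o - D_i = 0.23 - 0.107 = 0.123 m.
Re = ρVD_h/μ = 0.596·15.4·0.123/1.09e-05 = 1.036e+05.
ε/D_h = 5.8e-05/0.123 = 0.000472; Haaland gives 1/√f = -1.8 log₁₀[4.75e-05+6.66e-05] = 7.097, so f = 0.01986.
ΔP = f(L/D_h)(ρV²/2) = 0.01986·79/0.123·70.67 = 901.3 Pa.

ΔP ≈ 901 Pa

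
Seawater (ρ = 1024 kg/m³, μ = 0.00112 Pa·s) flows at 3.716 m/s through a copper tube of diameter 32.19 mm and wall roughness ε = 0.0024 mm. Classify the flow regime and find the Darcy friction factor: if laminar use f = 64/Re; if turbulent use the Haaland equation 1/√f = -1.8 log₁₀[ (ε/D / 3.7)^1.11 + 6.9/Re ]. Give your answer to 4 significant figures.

f ≈ 0.01784

Re = ρVD/μ = 1024·3.716·0.03219/0.00112 = 1.094e+05.
Re > 4000 → turbulent. ε/D = 2.4e-06/0.03219 = 7.46e-05; Haaland: 1/√f = -1.8 log₁₀[6.13e-06 + 6.31e-05] = 7.488, so f = 0.01784.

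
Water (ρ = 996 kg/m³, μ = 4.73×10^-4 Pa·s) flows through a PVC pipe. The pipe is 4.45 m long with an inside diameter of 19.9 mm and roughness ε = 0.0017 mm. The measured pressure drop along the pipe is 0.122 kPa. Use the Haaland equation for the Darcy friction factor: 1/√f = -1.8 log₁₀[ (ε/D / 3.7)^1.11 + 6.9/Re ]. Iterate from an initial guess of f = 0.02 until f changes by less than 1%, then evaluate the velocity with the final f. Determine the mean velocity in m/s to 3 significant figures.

V ≈ 0.181 m/s

Rearranging Darcy-Weisbach: V = √(2·ΔP·D/(f·L·ρ)). With ε/D = 1.7e-06/0.0199 = 8.54e-05, iterate starting from f = 0.02:
  f = 0.02 → V = √(2·122·0.0199/(0.02·4.45·996)) = 0.234 m/s; Re = ρVD/μ = 9807; f → 0.03114
  f = 0.03114 → V = 0.1876 m/s; Re = 7860; f → 0.03311
  f = 0.03311 → V = 0.1819 m/s; Re = 7622; f → 0.0334
Converged (Δf/f < 1%). With the final f = 0.0334: V = √(2·122·0.0199/(0.0334·4.45·996)) = 0.1811 m/s.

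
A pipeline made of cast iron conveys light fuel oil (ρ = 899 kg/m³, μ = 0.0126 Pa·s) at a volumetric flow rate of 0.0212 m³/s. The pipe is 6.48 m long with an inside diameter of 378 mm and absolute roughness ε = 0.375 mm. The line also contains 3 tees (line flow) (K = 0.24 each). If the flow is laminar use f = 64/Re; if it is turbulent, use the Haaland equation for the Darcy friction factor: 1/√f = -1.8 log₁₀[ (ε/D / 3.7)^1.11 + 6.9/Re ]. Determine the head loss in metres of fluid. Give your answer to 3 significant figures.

h_f ≈ 0.00251 m

Cross-sectional area A = πD²/4 = π(0.378)²/4 = 0.1122 m²; mean velocity V = Q/A = 0.0212/0.1122 = 0.1889 m/s.
Reynolds number Re = ρVD/μ = 899 · 0.1889 · 0.378 / 0.0126 = 5095.
Re > 4000 → turbulent. Relative roughness ε/D = 0.000375/0.378 = 0.000992. Haaland: 1/√f = -1.8 log₁₀[(0.000992/3.7)^1.11 + 6.9/5095] = -1.8 log₁₀[0.000109 + 0.00135] = 5.103, so f = 0.03841.
Total minor-loss coefficient ΣK = 3·0.24 = 0.72.
ΔP = [f·L/D + ΣK]·(ρV²/2) = [0.03841·6.48/0.378 + 0.72]·(899·0.1889²/2) = [0.6584 + 0.72]·16.04 = 22.11 Pa.
Head loss h_f = ΔP/(ρg) = 22.11/(899·9.81) = 0.00251 m.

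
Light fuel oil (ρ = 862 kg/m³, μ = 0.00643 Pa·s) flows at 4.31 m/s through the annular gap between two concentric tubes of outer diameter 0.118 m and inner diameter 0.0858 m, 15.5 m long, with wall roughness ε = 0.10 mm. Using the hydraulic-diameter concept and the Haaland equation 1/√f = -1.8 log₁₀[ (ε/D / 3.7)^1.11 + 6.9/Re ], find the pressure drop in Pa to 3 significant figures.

Hydraulic diameter D_h = 4A/P = D_o - D_i = 0.118 - 0.0858 = 0.0322 m.
Re = ρVD_h/μ = 862·4.31·0.0322/0.00643 = 1.86e+04.
ε/D_h = 0.0001/0.0322 = 0.00311; Haaland gives 1/√f = -1.8 log₁₀[0.000385+0.000371] = 5.619, so f = 0.03168.
ΔP = f(L/D_h)(ρV²/2) = 0.03168·15.5/0.0322·8006 = 1.221e+05 Pa.

ΔP ≈ 122000 Pa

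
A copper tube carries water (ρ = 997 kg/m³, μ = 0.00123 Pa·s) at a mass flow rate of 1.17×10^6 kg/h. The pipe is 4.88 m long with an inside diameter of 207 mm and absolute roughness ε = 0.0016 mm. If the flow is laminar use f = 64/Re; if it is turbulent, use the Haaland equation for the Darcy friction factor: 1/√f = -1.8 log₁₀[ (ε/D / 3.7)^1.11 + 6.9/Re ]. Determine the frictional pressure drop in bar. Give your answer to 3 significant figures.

ṁ = 1.17×10^6 kg/h = 1.17×10^6/3600 = 325 kg/s.
A = πD²/4 = π(0.207)²/4 = 0.03365 m²; mean velocity V = ṁ/(ρA) = 325/(997 · 0.03365) = 9.686 m/s.
Reynolds number Re = ρVD/μ = 997 · 9.686 · 0.207 / 0.00123 = 1.625e+06.
Re > 4000 → turbulent. Relative roughness ε/D = 1.6e-06/0.207 = 7.73e-06. Haaland: 1/√f = -1.8 log₁₀[(7.73e-06/3.7)^1.11 + 6.9/1.625e+06] = -1.8 log₁₀[4.96e-07 + 4.25e-06] = 9.583, so f = 0.01089.
Darcy-Weisbach: ΔP = f(L/D)(ρV²/2) = 0.01089·(4.88/0.207)·(997·9.686²/2) = 0.01089·23.57·4.677e+04 = 1.201e+04 Pa.
ΔP = 1.201e+04 Pa = 0.120 bar.

ΔP ≈ 0.120 bar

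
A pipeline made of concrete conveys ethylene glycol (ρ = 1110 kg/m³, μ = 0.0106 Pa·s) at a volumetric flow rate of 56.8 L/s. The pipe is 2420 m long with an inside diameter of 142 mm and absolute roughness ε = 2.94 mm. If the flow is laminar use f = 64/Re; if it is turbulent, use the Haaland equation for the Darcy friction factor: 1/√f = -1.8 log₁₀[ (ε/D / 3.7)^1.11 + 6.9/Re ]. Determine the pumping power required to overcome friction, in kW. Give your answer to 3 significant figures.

Q = 56.8 L/s = 56.8/1000 = 0.0568 m³/s.
Cross-sectional area A = πD²/4 = π(0.142)²/4 = 0.01584 m²; mean velocity V = Q/A = 0.0568/0.01584 = 3.587 m/s.
Reynolds number Re = ρVD/μ = 1110 · 3.587 · 0.142 / 0.0106 = 5.333e+04.
Re > 4000 → turbulent. Relative roughness ε/D = 0.00294/0.142 = 0.0207. Haaland: 1/√f = -1.8 log₁₀[(0.0207/3.7)^1.11 + 6.9/5.333e+04] = -1.8 log₁₀[0.00316 + 0.000129] = 4.468, so f = 0.05008.
Darcy-Weisbach: ΔP = f(L/D)(ρV²/2) = 0.05008·(2420/0.142)·(1110·3.587²/2) = 0.05008·1.704e+04·7139 = 6.094e+06 Pa.
Pumping power P = QΔP = 0.0568·6.094e+06 = 346100 W = 346 kW.

P ≈ 346 kW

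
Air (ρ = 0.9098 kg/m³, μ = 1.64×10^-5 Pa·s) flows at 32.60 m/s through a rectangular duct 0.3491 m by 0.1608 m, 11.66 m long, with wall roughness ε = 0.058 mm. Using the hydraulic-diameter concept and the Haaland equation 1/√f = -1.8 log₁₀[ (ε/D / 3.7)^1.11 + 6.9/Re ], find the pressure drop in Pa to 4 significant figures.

Hydraulic diameter D_h = 4A/P = 4·(0.3491·0.1608)/(2·(0.3491+0.1608)) = 0.2245/1.02 = 0.2202 m.
Re = ρVD_h/μ = 0.9098·32.6·0.2202/1.64e-05 = 3.982e+05.
ε/D_h = 5.8e-05/0.2202 = 0.000263; Haaland gives 1/√f = -1.8 log₁₀[2.49e-05+1.73e-05] = 7.874, so f = 0.01613.
ΔP = f(L/D_h)(ρV²/2) = 0.01613·11.66/0.2202·483.4 = 412.9 Pa.

ΔP ≈ 412.9 Pa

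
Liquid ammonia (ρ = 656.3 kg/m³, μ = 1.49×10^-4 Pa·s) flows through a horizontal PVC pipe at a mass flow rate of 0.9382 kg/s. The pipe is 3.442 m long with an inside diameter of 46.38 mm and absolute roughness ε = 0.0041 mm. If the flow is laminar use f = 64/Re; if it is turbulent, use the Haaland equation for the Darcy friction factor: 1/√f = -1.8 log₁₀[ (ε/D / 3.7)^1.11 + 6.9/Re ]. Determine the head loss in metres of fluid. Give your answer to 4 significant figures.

A = πD²/4 = π(0.04638)²/4 = 0.001689 m²; mean velocity V = ṁ/(ρA) = 0.9382/(656.3 · 0.001689) = 0.8461 m/s.
Reynolds number Re = ρVD/μ = 656.3 · 0.8461 · 0.04638 / 0.000149 = 1.729e+05.
Re > 4000 → turbulent. Relative roughness ε/D = 4.1e-06/0.04638 = 8.84e-05. Haaland: 1/√f = -1.8 log₁₀[(8.84e-05/3.7)^1.11 + 6.9/1.729e+05] = -1.8 log₁₀[7.41e-06 + 3.99e-05] = 7.785, so f = 0.0165.
Darcy-Weisbach: ΔP = f(L/D)(ρV²/2) = 0.0165·(3.442/0.04638)·(656.3·0.8461²/2) = 0.0165·74.21·234.9 = 287.7 Pa.
Head loss h_f = ΔP/(ρg) = 287.7/(656.3·9.81) = 0.04469 m.

h_f ≈ 0.04469 m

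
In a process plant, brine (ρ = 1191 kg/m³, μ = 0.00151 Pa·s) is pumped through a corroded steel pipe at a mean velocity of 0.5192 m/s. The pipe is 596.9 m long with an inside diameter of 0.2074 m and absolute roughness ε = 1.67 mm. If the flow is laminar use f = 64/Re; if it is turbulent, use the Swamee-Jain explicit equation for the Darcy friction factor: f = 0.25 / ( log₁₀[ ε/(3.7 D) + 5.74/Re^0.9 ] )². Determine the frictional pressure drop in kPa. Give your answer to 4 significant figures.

ΔP ≈ 16.80 kPa

Reynolds number Re = ρVD/μ = 1191 · 0.5192 · 0.2074 / 0.00151 = 8.493e+04.
Re > 4000 → turbulent. Relative roughness ε/D = 0.00167/0.2074 = 0.00805. Swamee-Jain: f = 0.25/(log₁₀[0.00805/3.7 + 5.74/8.493e+04^0.9])² = 0.25/(log₁₀[0.00218 + 0.00021])² = 0.25/(-2.622)² = 0.03636.
Darcy-Weisbach: ΔP = f(L/D)(ρV²/2) = 0.03636·(596.9/0.2074)·(1191·0.5192²/2) = 0.03636·2878·160.5 = 1.68e+04 Pa.
ΔP = 1.68e+04 Pa = 16.80 kPa.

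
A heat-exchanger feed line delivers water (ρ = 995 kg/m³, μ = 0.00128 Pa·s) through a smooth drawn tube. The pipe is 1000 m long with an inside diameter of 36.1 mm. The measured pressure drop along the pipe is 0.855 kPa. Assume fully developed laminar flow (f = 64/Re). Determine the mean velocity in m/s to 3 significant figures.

V ≈ 0.0272 m/s

For laminar flow, f = 64/Re with Re = ρVD/μ, so Darcy-Weisbach reduces to ΔP = 32μLV/D². Solving for V: V = ΔP·D²/(32μL) = 855·(0.0361)²/(32·0.00128·1000) = 0.0272 m/s.
Check: Re = ρVD/μ = 995·0.0272·0.0361/0.00128 = 763.4 < 2300, so the laminar assumption holds.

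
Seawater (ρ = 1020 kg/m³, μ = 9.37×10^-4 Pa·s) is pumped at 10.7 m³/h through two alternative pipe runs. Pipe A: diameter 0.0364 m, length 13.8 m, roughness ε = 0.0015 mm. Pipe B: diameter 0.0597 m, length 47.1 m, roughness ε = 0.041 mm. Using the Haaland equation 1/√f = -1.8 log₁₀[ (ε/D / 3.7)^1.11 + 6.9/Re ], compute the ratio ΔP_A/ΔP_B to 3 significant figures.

Pipe A: V = Q/A = 0.002972/0.001041 = 2.856 m/s; Re = 1.132e+05; ε/D = 4.12e-05; Haaland → f = 0.01756; ΔP_A = f(L/D)(ρV²/2) = 2.769e+04 Pa.
Pipe B: V = Q/A = 0.002972/0.002799 = 1.062 m/s; Re = 6.9e+04; ε/D = 0.000687; Haaland → f = 0.02178; ΔP_B = f(L/D)(ρV²/2) = 9882 Pa.
ΔP_A/ΔP_B = 2.769e+04/9882 = 2.80.

ΔP_A/ΔP_B ≈ 2.80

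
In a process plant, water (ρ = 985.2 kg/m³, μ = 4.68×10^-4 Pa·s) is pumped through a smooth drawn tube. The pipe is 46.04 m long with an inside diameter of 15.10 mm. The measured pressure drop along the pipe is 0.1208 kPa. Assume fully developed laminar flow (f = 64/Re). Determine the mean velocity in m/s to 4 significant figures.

V ≈ 0.03995 m/s

For laminar flow, f = 64/Re with Re = ρVD/μ, so Darcy-Weisbach reduces to ΔP = 32μLV/D². Solving for V: V = ΔP·D²/(32μL) = 120.8·(0.0151)²/(32·0.000468·46.04) = 0.03995 m/s.
Check: Re = ρVD/μ = 985.2·0.03995·0.0151/0.000468 = 1270 < 2300, so the laminar assumption holds.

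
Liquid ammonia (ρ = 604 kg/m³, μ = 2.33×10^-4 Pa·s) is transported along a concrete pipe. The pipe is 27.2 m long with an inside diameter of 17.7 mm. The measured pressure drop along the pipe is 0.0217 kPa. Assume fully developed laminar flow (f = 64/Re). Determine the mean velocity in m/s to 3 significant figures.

V ≈ 0.0335 m/s

For laminar flow, f = 64/Re with Re = ρVD/μ, so Darcy-Weisbach reduces to ΔP = 32μLV/D². Solving for V: V = ΔP·D²/(32μL) = 21.7·(0.0177)²/(32·0.000233·27.2) = 0.03352 m/s.
Check: Re = ρVD/μ = 604·0.03352·0.0177/0.000233 = 1538 < 2300, so the laminar assumption holds.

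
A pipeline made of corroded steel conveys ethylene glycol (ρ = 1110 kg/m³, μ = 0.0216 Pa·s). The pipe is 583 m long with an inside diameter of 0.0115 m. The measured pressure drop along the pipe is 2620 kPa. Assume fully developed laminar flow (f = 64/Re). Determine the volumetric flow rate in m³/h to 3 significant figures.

Q ≈ 0.322 m³/h

For laminar flow, f = 64/Re with Re = ρVD/μ, so Darcy-Weisbach reduces to ΔP = 32μLV/D². Solving for V: V = ΔP·D²/(32μL) = 2.62e+06·(0.0115)²/(32·0.0216·583) = 0.8599 m/s.
Check: Re = ρVD/μ = 1110·0.8599·0.0115/0.0216 = 508.1 < 2300, so the laminar assumption holds.
Q = V·A = 0.8599·(π/4·0.0115²) = 8.931e-05 m³/s = 0.322 m³/h.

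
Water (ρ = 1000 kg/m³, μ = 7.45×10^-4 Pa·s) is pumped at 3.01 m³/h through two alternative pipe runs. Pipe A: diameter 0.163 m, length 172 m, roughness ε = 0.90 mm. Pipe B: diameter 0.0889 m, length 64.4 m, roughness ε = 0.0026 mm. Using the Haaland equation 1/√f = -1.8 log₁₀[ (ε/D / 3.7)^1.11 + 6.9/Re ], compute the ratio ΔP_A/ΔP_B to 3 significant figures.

Pipe A: V = Q/A = 0.0008361/0.02087 = 0.04007 m/s; Re = 8767; ε/D = 0.00552; Haaland → f = 0.03883; ΔP_A = f(L/D)(ρV²/2) = 32.89 Pa.
Pipe B: V = Q/A = 0.0008361/0.006207 = 0.1347 m/s; Re = 1.607e+04; ε/D = 2.92e-05; Haaland → f = 0.02726; ΔP_B = f(L/D)(ρV²/2) = 179.1 Pa.
ΔP_A/ΔP_B = 32.89/179.1 = 0.184.

ΔP_A/ΔP_B ≈ 0.184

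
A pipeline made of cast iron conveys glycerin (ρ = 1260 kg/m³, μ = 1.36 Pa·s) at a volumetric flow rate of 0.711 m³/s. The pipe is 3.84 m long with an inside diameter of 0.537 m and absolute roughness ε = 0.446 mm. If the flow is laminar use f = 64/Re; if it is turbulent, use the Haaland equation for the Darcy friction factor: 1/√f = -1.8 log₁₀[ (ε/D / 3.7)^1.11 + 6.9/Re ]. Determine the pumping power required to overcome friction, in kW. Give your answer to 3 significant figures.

P ≈ 1.29 kW

Cross-sectional area A = πD²/4 = π(0.537)²/4 = 0.2265 m²; mean velocity V = Q/A = 0.711/0.2265 = 3.139 m/s.
Reynolds number Re = ρVD/μ = 1260 · 3.139 · 0.537 / 1.36 = 1562.
Re < 2300 → laminar flow, so f = 64/Re = 64/1562 = 0.04098 (the turbulent correlation is not needed).
Darcy-Weisbach: ΔP = f(L/D)(ρV²/2) = 0.04098·(3.84/0.537)·(1260·3.139²/2) = 0.04098·7.151·6209 = 1819 Pa.
Pumping power P = QΔP = 0.711·1819 = 1294 W = 1.29 kW.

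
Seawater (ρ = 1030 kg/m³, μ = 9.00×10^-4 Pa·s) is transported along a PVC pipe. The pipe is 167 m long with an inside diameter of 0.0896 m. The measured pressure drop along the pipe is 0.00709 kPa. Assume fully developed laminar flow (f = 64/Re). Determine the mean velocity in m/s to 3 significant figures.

For laminar flow, f = 64/Re with Re = ρVD/μ, so Darcy-Weisbach reduces to ΔP = 32μLV/D². Solving for V: V = ΔP·D²/(32μL) = 7.09·(0.0896)²/(32·0.0009·167) = 0.01183 m/s.
Check: Re = ρVD/μ = 1030·0.01183·0.0896/0.0009 = 1214 < 2300, so the laminar assumption holds.

V ≈ 0.0118 m/s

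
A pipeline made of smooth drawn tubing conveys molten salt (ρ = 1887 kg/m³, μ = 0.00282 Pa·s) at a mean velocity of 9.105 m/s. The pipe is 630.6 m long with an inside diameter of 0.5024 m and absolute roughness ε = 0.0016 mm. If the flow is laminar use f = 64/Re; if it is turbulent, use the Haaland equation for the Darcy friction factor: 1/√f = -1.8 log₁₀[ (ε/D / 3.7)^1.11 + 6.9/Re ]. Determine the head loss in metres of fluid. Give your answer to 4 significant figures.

Reynolds number Re = ρVD/μ = 1887 · 9.105 · 0.5024 / 0.00282 = 3.061e+06.
Re > 4000 → turbulent. Relative roughness ε/D = 1.6e-06/0.5024 = 3.18e-06. Haaland: 1/√f = -1.8 log₁₀[(3.18e-06/3.7)^1.11 + 6.9/3.061e+06] = -1.8 log₁₀[1.85e-07 + 2.25e-06] = 10.1, so f = 0.009797.
Darcy-Weisbach: ΔP = f(L/D)(ρV²/2) = 0.009797·(630.6/0.5024)·(1887·9.105²/2) = 0.009797·1255·7.822e+04 = 9.619e+05 Pa.
Head loss h_f = ΔP/(ρg) = 9.619e+05/(1887·9.81) = 51.96 m.

h_f ≈ 51.96 m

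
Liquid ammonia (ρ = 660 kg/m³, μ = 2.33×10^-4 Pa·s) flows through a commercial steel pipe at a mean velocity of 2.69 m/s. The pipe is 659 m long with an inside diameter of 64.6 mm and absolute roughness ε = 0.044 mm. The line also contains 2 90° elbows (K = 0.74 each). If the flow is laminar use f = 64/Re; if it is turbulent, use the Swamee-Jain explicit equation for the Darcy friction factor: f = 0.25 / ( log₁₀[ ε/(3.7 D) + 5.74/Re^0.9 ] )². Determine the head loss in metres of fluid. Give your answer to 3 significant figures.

h_f ≈ 71.4 m

Reynolds number Re = ρVD/μ = 660 · 2.69 · 0.0646 / 0.000233 = 4.922e+05.
Re > 4000 → turbulent. Relative roughness ε/D = 4.4e-05/0.0646 = 0.000681. Swamee-Jain: f = 0.25/(log₁₀[0.000681/3.7 + 5.74/4.922e+05^0.9])² = 0.25/(log₁₀[0.000184 + 4.32e-05])² = 0.25/(-3.643)² = 0.01883.
Total minor-loss coefficient ΣK = 2·0.74 = 1.48.
ΔP = [f·L/D + ΣK]·(ρV²/2) = [0.01883·659/0.0646 + 1.48]·(660·2.69²/2) = [192.1 + 1.48]·2388 = 4.623e+05 Pa.
Head loss h_f = ΔP/(ρg) = 4.623e+05/(660·9.81) = 71.4 m.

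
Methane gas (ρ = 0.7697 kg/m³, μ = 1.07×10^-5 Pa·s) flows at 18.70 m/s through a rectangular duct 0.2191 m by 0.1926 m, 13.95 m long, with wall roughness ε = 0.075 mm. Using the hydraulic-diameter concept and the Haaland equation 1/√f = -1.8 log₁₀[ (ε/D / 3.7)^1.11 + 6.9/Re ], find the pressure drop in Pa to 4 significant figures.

ΔP ≈ 159.1 Pa

Hydraulic diameter D_h = 4A/P = 4·(0.2191·0.1926)/(2·(0.2191+0.1926)) = 0.1688/0.8234 = 0.205 m.
Re = ρVD_h/μ = 0.7697·18.7·0.205/1.07e-05 = 2.758e+05.
ε/D_h = 7.5e-05/0.205 = 0.000366; Haaland gives 1/√f = -1.8 log₁₀[3.59e-05+2.5e-05] = 7.588, so f = 0.01737.
ΔP = f(L/D_h)(ρV²/2) = 0.01737·13.95/0.205·134.6 = 159.1 Pa.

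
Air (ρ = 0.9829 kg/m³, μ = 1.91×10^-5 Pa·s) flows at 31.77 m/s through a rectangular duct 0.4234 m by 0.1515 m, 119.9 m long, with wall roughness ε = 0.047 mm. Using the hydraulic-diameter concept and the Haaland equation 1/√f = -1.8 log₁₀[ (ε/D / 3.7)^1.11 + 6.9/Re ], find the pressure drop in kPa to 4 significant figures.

Hydraulic diameter D_h = 4A/P = 4·(0.4234·0.1515)/(2·(0.4234+0.1515)) = 0.2566/1.15 = 0.2232 m.
Re = ρVD_h/μ = 0.9829·31.77·0.2232/1.91e-05 = 3.648e+05.
ε/D_h = 4.7e-05/0.2232 = 0.000211; Haaland gives 1/√f = -1.8 log₁₀[1.94e-05+1.89e-05] = 7.949, so f = 0.01582.
ΔP = f(L/D_h)(ρV²/2) = 0.01582·119.9/0.2232·496 = 4218 Pa.
ΔP = 4.218 kPa.

ΔP ≈ 4.218 kPa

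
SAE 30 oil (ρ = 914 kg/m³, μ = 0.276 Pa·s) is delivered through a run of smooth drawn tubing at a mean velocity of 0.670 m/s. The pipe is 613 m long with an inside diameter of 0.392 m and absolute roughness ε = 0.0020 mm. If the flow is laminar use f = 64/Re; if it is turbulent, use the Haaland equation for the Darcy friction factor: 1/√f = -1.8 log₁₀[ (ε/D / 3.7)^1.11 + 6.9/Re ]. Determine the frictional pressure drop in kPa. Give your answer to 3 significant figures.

ΔP ≈ 23.6 kPa

Reynolds number Re = ρVD/μ = 914 · 0.67 · 0.392 / 0.276 = 869.8.
Re < 2300 → laminar flow, so f = 64/Re = 64/869.8 = 0.07358 (the turbulent correlation is not needed).
Darcy-Weisbach: ΔP = f(L/D)(ρV²/2) = 0.07358·(613/0.392)·(914·0.67²/2) = 0.07358·1564·205.1 = 2.361e+04 Pa.
ΔP = 2.361e+04 Pa = 23.6 kPa.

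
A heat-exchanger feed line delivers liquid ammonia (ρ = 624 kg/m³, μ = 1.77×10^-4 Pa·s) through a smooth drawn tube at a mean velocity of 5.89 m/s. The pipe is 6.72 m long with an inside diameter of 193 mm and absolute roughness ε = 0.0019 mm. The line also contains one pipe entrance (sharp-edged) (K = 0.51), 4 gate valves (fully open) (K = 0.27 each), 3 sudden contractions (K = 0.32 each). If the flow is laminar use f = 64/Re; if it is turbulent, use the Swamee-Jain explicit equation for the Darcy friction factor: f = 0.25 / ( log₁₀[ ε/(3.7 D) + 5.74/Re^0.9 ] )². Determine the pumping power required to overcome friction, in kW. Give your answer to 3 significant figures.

P ≈ 5.40 kW

Reynolds number Re = ρVD/μ = 624 · 5.89 · 0.193 / 0.000177 = 4.008e+06.
Re > 4000 → turbulent. Relative roughness ε/D = 1.9e-06/0.193 = 9.84e-06. Swamee-Jain: f = 0.25/(log₁₀[9.84e-06/3.7 + 5.74/4.008e+06^0.9])² = 0.25/(log₁₀[2.66e-06 + 6.55e-06])² = 0.25/(-5.036)² = 0.009859.
Total minor-loss coefficient ΣK = 1·0.51 + 4·0.27 + 3·0.32 = 2.55.
ΔP = [f·L/D + ΣK]·(ρV²/2) = [0.009859·6.72/0.193 + 2.55]·(624·5.89²/2) = [0.3433 + 2.55]·1.082e+04 = 3.132e+04 Pa.
Q = V·A = 5.89·0.02926 = 0.1723 m³/s.
Pumping power P = QΔP = 0.1723·3.132e+04 = 5396 W = 5.40 kW.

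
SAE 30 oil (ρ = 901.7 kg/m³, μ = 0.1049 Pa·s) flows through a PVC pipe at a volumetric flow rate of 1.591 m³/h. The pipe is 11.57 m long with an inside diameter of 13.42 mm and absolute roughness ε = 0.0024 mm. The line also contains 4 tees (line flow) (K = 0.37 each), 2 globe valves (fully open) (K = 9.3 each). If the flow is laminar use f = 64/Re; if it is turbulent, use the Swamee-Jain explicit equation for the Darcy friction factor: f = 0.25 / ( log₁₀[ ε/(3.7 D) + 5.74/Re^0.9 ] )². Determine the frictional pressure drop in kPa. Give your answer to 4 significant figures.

Q = 1.591 m³/h = 1.591/3600 = 0.0004419 m³/s.
Cross-sectional area A = πD²/4 = π(0.01342)²/4 = 0.0001414 m²; mean velocity V = Q/A = 0.0004419/0.0001414 = 3.124 m/s.
Reynolds number Re = ρVD/μ = 901.7 · 3.124 · 0.01342 / 0.105 = 360.4.
Re < 2300 → laminar flow, so f = 64/Re = 64/360.4 = 0.1776 (the turbulent correlation is not needed).
Total minor-loss coefficient ΣK = 4·0.37 + 2·9.3 = 20.1.
ΔP = [f·L/D + ΣK]·(ρV²/2) = [0.1776·11.57/0.01342 + 20.1]·(901.7·3.124²/2) = [153.1 + 20.1]·4401 = 7.622e+05 Pa.
ΔP = 7.622e+05 Pa = 762.2 kPa.

ΔP ≈ 762.2 kPa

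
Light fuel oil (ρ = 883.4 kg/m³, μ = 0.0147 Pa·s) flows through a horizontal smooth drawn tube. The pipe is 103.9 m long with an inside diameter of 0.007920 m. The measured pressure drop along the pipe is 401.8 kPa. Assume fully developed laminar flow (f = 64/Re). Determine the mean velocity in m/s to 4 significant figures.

V ≈ 0.5157 m/s

For laminar flow, f = 64/Re with Re = ρVD/μ, so Darcy-Weisbach reduces to ΔP = 32μLV/D². Solving for V: V = ΔP·D²/(32μL) = 4.018e+05·(0.00792)²/(32·0.0147·103.9) = 0.5157 m/s.
Check: Re = ρVD/μ = 883.4·0.5157·0.00792/0.0147 = 245.4 < 2300, so the laminar assumption holds.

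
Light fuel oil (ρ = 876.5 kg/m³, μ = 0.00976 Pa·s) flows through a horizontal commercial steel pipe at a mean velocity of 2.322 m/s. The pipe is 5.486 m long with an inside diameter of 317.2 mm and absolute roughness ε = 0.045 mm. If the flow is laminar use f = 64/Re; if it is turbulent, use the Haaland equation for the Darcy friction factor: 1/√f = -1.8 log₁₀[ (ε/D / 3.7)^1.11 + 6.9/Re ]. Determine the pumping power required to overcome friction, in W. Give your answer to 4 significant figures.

P ≈ 149.7 W

Reynolds number Re = ρVD/μ = 876.5 · 2.322 · 0.3172 / 0.00976 = 6.615e+04.
Re > 4000 → turbulent. Relative roughness ε/D = 4.5e-05/0.3172 = 0.000142. Haaland: 1/√f = -1.8 log₁₀[(0.000142/3.7)^1.11 + 6.9/6.615e+04] = -1.8 log₁₀[1.25e-05 + 0.000104] = 7.078, so f = 0.01996.
Darcy-Weisbach: ΔP = f(L/D)(ρV²/2) = 0.01996·(5.486/0.3172)·(876.5·2.322²/2) = 0.01996·17.3·2363 = 815.7 Pa.
Q = V·A = 2.322·0.07902 = 0.1835 m³/s.
Pumping power P = QΔP = 0.1835·815.7 = 149.67 W = 149.7 W.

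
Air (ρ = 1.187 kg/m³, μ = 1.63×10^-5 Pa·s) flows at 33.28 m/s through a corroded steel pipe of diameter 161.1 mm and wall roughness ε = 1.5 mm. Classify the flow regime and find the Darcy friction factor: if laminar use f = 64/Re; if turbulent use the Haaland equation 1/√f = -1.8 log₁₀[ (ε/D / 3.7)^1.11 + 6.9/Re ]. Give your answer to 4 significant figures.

Re = ρVD/μ = 1.187·33.28·0.1611/1.63e-05 = 3.904e+05.
Re > 4000 → turbulent. ε/D = 0.0015/0.1611 = 0.00931; Haaland: 1/√f = -1.8 log₁₀[0.0013 + 1.77e-05] = 5.183, so f = 0.03723.

f ≈ 0.03723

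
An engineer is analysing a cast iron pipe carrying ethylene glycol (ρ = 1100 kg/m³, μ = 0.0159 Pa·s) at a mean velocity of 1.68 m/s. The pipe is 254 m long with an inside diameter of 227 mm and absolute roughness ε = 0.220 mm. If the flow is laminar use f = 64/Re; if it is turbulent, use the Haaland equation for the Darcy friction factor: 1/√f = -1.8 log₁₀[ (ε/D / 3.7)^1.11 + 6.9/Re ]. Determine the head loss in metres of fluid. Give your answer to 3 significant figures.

h_f ≈ 4.21 m

Reynolds number Re = ρVD/μ = 1100 · 1.68 · 0.227 / 0.0159 = 2.638e+04.
Re > 4000 → turbulent. Relative roughness ε/D = 0.00022/0.227 = 0.000969. Haaland: 1/√f = -1.8 log₁₀[(0.000969/3.7)^1.11 + 6.9/2.638e+04] = -1.8 log₁₀[0.000106 + 0.000262] = 6.183, so f = 0.02616.
Darcy-Weisbach: ΔP = f(L/D)(ρV²/2) = 0.02616·(254/0.227)·(1100·1.68²/2) = 0.02616·1119·1552 = 4.543e+04 Pa.
Head loss h_f = ΔP/(ρg) = 4.543e+04/(1100·9.81) = 4.21 m.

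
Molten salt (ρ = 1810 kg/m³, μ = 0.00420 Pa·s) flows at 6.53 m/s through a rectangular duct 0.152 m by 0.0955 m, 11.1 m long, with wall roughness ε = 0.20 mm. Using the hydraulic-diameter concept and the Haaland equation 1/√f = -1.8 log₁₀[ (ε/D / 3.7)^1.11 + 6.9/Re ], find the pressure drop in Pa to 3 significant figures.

ΔP ≈ 84100 Pa

Hydraulic diameter D_h = 4A/P = 4·(0.152·0.0955)/(2·(0.152+0.0955)) = 0.05806/0.495 = 0.1173 m.
Re = ρVD_h/μ = 1810·6.53·0.1173/0.0042 = 3.301e+05.
ε/D_h = 0.0002/0.1173 = 0.00171; Haaland gives 1/√f = -1.8 log₁₀[0.000198+2.09e-05] = 6.588, so f = 0.02304.
ΔP = f(L/D_h)(ρV²/2) = 0.02304·11.1/0.1173·3.859e+04 = 8.414e+04 Pa.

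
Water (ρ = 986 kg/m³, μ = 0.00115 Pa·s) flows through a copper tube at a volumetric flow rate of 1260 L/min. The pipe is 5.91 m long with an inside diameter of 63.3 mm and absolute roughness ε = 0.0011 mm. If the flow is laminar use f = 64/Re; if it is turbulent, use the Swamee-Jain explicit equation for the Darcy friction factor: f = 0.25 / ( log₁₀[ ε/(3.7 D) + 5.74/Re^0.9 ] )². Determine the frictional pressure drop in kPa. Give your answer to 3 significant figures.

Q = 1260 L/min = 1260/60000 = 0.021 m³/s.
Cross-sectional area A = πD²/4 = π(0.0633)²/4 = 0.003147 m²; mean velocity V = Q/A = 0.021/0.003147 = 6.673 m/s.
Reynolds number Re = ρVD/μ = 986 · 6.673 · 0.0633 / 0.00115 = 3.622e+05.
Re > 4000 → turbulent. Relative roughness ε/D = 1.1e-06/0.0633 = 1.74e-05. Swamee-Jain: f = 0.25/(log₁₀[1.74e-05/3.7 + 5.74/3.622e+05^0.9])² = 0.25/(log₁₀[4.7e-06 + 5.7e-05])² = 0.25/(-4.21)² = 0.01411.
Darcy-Weisbach: ΔP = f(L/D)(ρV²/2) = 0.01411·(5.91/0.0633)·(986·6.673²/2) = 0.01411·93.36·2.195e+04 = 2.891e+04 Pa.
ΔP = 2.891e+04 Pa = 28.9 kPa.

ΔP ≈ 28.9 kPa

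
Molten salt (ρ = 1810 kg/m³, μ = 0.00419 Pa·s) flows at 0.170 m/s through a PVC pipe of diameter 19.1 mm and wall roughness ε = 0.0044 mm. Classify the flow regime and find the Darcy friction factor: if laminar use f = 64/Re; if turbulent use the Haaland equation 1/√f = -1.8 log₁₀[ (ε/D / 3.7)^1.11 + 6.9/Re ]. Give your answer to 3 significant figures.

f ≈ 0.0456

Re = ρVD/μ = 1810·0.17·0.0191/0.00419 = 1403.
Re < 2300 → laminar, so f = 64/Re = 0.04563 (roughness is irrelevant in laminar flow).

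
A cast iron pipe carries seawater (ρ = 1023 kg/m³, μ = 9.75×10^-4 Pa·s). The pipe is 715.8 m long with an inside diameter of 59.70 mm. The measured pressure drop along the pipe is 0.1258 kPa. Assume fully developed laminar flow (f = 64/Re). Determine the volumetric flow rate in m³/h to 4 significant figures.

Q ≈ 0.2023 m³/h

For laminar flow, f = 64/Re with Re = ρVD/μ, so Darcy-Weisbach reduces to ΔP = 32μLV/D². Solving for V: V = ΔP·D²/(32μL) = 125.8·(0.0597)²/(32·0.000975·715.8) = 0.02008 m/s.
Check: Re = ρVD/μ = 1023·0.02008·0.0597/0.000975 = 1258 < 2300, so the laminar assumption holds.
Q = V·A = 0.02008·(π/4·0.0597²) = 5.62e-05 m³/s = 0.2023 m³/h.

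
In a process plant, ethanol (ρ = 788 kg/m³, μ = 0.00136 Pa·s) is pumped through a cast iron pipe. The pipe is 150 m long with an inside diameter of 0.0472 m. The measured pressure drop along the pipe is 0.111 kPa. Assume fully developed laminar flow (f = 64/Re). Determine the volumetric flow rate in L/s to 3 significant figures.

Q ≈ 0.0663 L/s

For laminar flow, f = 64/Re with Re = ρVD/μ, so Darcy-Weisbach reduces to ΔP = 32μLV/D². Solving for V: V = ΔP·D²/(32μL) = 111·(0.0472)²/(32·0.00136·150) = 0.03788 m/s.
Check: Re = ρVD/μ = 788·0.03788·0.0472/0.00136 = 1036 < 2300, so the laminar assumption holds.
Q = V·A = 0.03788·(π/4·0.0472²) = 6.628e-05 m³/s = 0.0663 L/s.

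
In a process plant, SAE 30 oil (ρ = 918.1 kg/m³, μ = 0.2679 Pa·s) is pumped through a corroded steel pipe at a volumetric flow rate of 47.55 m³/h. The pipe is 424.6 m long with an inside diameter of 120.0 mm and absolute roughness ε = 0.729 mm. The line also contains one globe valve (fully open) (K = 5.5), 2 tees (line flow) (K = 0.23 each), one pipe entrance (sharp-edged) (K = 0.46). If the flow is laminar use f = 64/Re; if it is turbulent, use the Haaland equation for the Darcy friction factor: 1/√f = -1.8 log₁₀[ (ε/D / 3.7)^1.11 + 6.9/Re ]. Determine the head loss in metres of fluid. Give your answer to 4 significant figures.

h_f ≈ 33.22 m

Q = 47.55 m³/h = 47.55/3600 = 0.01321 m³/s.
Cross-sectional area A = πD²/4 = π(0.12)²/4 = 0.01131 m²; mean velocity V = Q/A = 0.01321/0.01131 = 1.168 m/s.
Reynolds number Re = ρVD/μ = 918.1 · 1.168 · 0.12 / 0.268 = 480.3.
Re < 2300 → laminar flow, so f = 64/Re = 64/480.3 = 0.1333 (the turbulent correlation is not needed).
Total minor-loss coefficient ΣK = 1·5.5 + 2·0.23 + 1·0.46 = 6.42.
ΔP = [f·L/D + ΣK]·(ρV²/2) = [0.1333·424.6/0.12 + 6.42]·(918.1·1.168²/2) = [471.5 + 6.42]·626.1 = 2.992e+05 Pa.
Head loss h_f = ΔP/(ρg) = 2.992e+05/(918.1·9.81) = 33.22 m.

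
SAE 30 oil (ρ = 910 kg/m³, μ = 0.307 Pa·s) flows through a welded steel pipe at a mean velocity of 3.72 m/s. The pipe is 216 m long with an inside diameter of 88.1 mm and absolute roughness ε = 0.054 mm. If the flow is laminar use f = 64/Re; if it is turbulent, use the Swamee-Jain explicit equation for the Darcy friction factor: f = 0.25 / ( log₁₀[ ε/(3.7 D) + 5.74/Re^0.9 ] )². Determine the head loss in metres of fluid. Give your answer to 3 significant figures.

h_f ≈ 114 m

Reynolds number Re = ρVD/μ = 910 · 3.72 · 0.0881 / 0.307 = 971.5.
Re < 2300 → laminar flow, so f = 64/Re = 64/971.5 = 0.06588 (the turbulent correlation is not needed).
Darcy-Weisbach: ΔP = f(L/D)(ρV²/2) = 0.06588·(216/0.0881)·(910·3.72²/2) = 0.06588·2452·6296 = 1.017e+06 Pa.
Head loss h_f = ΔP/(ρg) = 1.017e+06/(910·9.81) = 114 m.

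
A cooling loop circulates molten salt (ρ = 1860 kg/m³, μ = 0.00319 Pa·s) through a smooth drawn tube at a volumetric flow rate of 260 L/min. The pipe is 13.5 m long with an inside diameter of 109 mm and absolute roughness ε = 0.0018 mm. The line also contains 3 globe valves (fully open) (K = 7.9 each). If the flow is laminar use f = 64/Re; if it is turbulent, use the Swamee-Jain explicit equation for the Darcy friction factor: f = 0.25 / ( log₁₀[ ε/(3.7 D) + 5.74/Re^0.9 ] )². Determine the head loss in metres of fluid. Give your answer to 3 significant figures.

Q = 260 L/min = 260/60000 = 0.004333 m³/s.
Cross-sectional area A = πD²/4 = π(0.109)²/4 = 0.009331 m²; mean velocity V = Q/A = 0.004333/0.009331 = 0.4644 m/s.
Reynolds number Re = ρVD/μ = 1860 · 0.4644 · 0.109 / 0.00319 = 2.951e+04.
Re > 4000 → turbulent. Relative roughness ε/D = 1.8e-06/0.109 = 1.65e-05. Swamee-Jain: f = 0.25/(log₁₀[1.65e-05/3.7 + 5.74/2.951e+04^0.9])² = 0.25/(log₁₀[4.46e-06 + 0.000544])² = 0.25/(-3.261)² = 0.02352.
Total minor-loss coefficient ΣK = 3·7.9 = 23.7.
ΔP = [f·L/D + ΣK]·(ρV²/2) = [0.02352·13.5/0.109 + 23.7]·(1860·0.4644²/2) = [2.912 + 23.7]·200.6 = 5337 Pa.
Head loss h_f = ΔP/(ρg) = 5337/(1860·9.81) = 0.293 m.

h_f ≈ 0.293 m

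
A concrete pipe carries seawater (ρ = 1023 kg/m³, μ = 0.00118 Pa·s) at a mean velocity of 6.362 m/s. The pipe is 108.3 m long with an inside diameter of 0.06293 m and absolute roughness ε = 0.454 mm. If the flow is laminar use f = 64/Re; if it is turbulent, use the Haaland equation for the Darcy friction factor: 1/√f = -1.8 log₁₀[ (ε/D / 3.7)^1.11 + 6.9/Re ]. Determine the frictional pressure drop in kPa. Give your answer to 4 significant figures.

ΔP ≈ 1222 kPa

Reynolds number Re = ρVD/μ = 1023 · 6.362 · 0.06293 / 0.00118 = 3.471e+05.
Re > 4000 → turbulent. Relative roughness ε/D = 0.000454/0.06293 = 0.00721. Haaland: 1/√f = -1.8 log₁₀[(0.00721/3.7)^1.11 + 6.9/3.471e+05] = -1.8 log₁₀[0.000982 + 1.99e-05] = 5.399, so f = 0.03431.
Darcy-Weisbach: ΔP = f(L/D)(ρV²/2) = 0.03431·(108.3/0.06293)·(1023·6.362²/2) = 0.03431·1721·2.07e+04 = 1.222e+06 Pa.
ΔP = 1.222e+06 Pa = 1222 kPa.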